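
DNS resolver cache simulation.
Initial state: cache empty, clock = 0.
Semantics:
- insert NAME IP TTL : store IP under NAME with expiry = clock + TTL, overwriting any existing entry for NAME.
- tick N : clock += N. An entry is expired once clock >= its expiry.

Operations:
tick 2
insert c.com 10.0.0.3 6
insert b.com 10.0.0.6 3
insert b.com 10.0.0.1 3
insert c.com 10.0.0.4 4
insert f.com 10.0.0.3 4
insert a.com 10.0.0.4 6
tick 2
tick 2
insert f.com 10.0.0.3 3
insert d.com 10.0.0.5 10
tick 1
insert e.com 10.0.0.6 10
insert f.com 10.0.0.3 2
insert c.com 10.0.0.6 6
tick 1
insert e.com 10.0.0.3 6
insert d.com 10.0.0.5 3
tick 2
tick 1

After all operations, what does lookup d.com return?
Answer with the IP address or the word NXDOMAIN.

Op 1: tick 2 -> clock=2.
Op 2: insert c.com -> 10.0.0.3 (expiry=2+6=8). clock=2
Op 3: insert b.com -> 10.0.0.6 (expiry=2+3=5). clock=2
Op 4: insert b.com -> 10.0.0.1 (expiry=2+3=5). clock=2
Op 5: insert c.com -> 10.0.0.4 (expiry=2+4=6). clock=2
Op 6: insert f.com -> 10.0.0.3 (expiry=2+4=6). clock=2
Op 7: insert a.com -> 10.0.0.4 (expiry=2+6=8). clock=2
Op 8: tick 2 -> clock=4.
Op 9: tick 2 -> clock=6. purged={b.com,c.com,f.com}
Op 10: insert f.com -> 10.0.0.3 (expiry=6+3=9). clock=6
Op 11: insert d.com -> 10.0.0.5 (expiry=6+10=16). clock=6
Op 12: tick 1 -> clock=7.
Op 13: insert e.com -> 10.0.0.6 (expiry=7+10=17). clock=7
Op 14: insert f.com -> 10.0.0.3 (expiry=7+2=9). clock=7
Op 15: insert c.com -> 10.0.0.6 (expiry=7+6=13). clock=7
Op 16: tick 1 -> clock=8. purged={a.com}
Op 17: insert e.com -> 10.0.0.3 (expiry=8+6=14). clock=8
Op 18: insert d.com -> 10.0.0.5 (expiry=8+3=11). clock=8
Op 19: tick 2 -> clock=10. purged={f.com}
Op 20: tick 1 -> clock=11. purged={d.com}
lookup d.com: not in cache (expired or never inserted)

Answer: NXDOMAIN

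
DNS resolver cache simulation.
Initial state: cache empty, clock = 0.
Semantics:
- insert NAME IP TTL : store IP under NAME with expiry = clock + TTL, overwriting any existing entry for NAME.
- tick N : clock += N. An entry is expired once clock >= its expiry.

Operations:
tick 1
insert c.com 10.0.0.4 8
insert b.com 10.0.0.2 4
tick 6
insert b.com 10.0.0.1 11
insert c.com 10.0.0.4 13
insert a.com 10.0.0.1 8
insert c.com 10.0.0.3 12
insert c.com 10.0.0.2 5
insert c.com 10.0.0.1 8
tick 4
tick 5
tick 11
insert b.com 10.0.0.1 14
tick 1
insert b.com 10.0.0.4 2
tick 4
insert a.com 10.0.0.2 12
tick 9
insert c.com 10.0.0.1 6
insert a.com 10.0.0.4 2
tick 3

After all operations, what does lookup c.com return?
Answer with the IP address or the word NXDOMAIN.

Op 1: tick 1 -> clock=1.
Op 2: insert c.com -> 10.0.0.4 (expiry=1+8=9). clock=1
Op 3: insert b.com -> 10.0.0.2 (expiry=1+4=5). clock=1
Op 4: tick 6 -> clock=7. purged={b.com}
Op 5: insert b.com -> 10.0.0.1 (expiry=7+11=18). clock=7
Op 6: insert c.com -> 10.0.0.4 (expiry=7+13=20). clock=7
Op 7: insert a.com -> 10.0.0.1 (expiry=7+8=15). clock=7
Op 8: insert c.com -> 10.0.0.3 (expiry=7+12=19). clock=7
Op 9: insert c.com -> 10.0.0.2 (expiry=7+5=12). clock=7
Op 10: insert c.com -> 10.0.0.1 (expiry=7+8=15). clock=7
Op 11: tick 4 -> clock=11.
Op 12: tick 5 -> clock=16. purged={a.com,c.com}
Op 13: tick 11 -> clock=27. purged={b.com}
Op 14: insert b.com -> 10.0.0.1 (expiry=27+14=41). clock=27
Op 15: tick 1 -> clock=28.
Op 16: insert b.com -> 10.0.0.4 (expiry=28+2=30). clock=28
Op 17: tick 4 -> clock=32. purged={b.com}
Op 18: insert a.com -> 10.0.0.2 (expiry=32+12=44). clock=32
Op 19: tick 9 -> clock=41.
Op 20: insert c.com -> 10.0.0.1 (expiry=41+6=47). clock=41
Op 21: insert a.com -> 10.0.0.4 (expiry=41+2=43). clock=41
Op 22: tick 3 -> clock=44. purged={a.com}
lookup c.com: present, ip=10.0.0.1 expiry=47 > clock=44

Answer: 10.0.0.1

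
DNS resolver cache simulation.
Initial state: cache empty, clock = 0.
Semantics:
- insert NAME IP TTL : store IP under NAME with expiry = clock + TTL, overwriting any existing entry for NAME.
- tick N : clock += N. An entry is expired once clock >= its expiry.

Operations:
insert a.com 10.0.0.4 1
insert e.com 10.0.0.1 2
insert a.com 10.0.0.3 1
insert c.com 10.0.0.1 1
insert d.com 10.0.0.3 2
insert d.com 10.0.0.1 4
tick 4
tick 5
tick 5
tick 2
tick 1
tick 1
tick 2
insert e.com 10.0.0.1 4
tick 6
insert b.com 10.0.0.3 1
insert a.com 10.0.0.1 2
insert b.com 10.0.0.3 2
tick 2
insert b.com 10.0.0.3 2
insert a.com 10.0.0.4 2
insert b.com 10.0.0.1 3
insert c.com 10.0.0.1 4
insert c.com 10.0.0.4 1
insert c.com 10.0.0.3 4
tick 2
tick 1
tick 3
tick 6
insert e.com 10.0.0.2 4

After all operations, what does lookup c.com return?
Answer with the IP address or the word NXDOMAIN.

Op 1: insert a.com -> 10.0.0.4 (expiry=0+1=1). clock=0
Op 2: insert e.com -> 10.0.0.1 (expiry=0+2=2). clock=0
Op 3: insert a.com -> 10.0.0.3 (expiry=0+1=1). clock=0
Op 4: insert c.com -> 10.0.0.1 (expiry=0+1=1). clock=0
Op 5: insert d.com -> 10.0.0.3 (expiry=0+2=2). clock=0
Op 6: insert d.com -> 10.0.0.1 (expiry=0+4=4). clock=0
Op 7: tick 4 -> clock=4. purged={a.com,c.com,d.com,e.com}
Op 8: tick 5 -> clock=9.
Op 9: tick 5 -> clock=14.
Op 10: tick 2 -> clock=16.
Op 11: tick 1 -> clock=17.
Op 12: tick 1 -> clock=18.
Op 13: tick 2 -> clock=20.
Op 14: insert e.com -> 10.0.0.1 (expiry=20+4=24). clock=20
Op 15: tick 6 -> clock=26. purged={e.com}
Op 16: insert b.com -> 10.0.0.3 (expiry=26+1=27). clock=26
Op 17: insert a.com -> 10.0.0.1 (expiry=26+2=28). clock=26
Op 18: insert b.com -> 10.0.0.3 (expiry=26+2=28). clock=26
Op 19: tick 2 -> clock=28. purged={a.com,b.com}
Op 20: insert b.com -> 10.0.0.3 (expiry=28+2=30). clock=28
Op 21: insert a.com -> 10.0.0.4 (expiry=28+2=30). clock=28
Op 22: insert b.com -> 10.0.0.1 (expiry=28+3=31). clock=28
Op 23: insert c.com -> 10.0.0.1 (expiry=28+4=32). clock=28
Op 24: insert c.com -> 10.0.0.4 (expiry=28+1=29). clock=28
Op 25: insert c.com -> 10.0.0.3 (expiry=28+4=32). clock=28
Op 26: tick 2 -> clock=30. purged={a.com}
Op 27: tick 1 -> clock=31. purged={b.com}
Op 28: tick 3 -> clock=34. purged={c.com}
Op 29: tick 6 -> clock=40.
Op 30: insert e.com -> 10.0.0.2 (expiry=40+4=44). clock=40
lookup c.com: not in cache (expired or never inserted)

Answer: NXDOMAIN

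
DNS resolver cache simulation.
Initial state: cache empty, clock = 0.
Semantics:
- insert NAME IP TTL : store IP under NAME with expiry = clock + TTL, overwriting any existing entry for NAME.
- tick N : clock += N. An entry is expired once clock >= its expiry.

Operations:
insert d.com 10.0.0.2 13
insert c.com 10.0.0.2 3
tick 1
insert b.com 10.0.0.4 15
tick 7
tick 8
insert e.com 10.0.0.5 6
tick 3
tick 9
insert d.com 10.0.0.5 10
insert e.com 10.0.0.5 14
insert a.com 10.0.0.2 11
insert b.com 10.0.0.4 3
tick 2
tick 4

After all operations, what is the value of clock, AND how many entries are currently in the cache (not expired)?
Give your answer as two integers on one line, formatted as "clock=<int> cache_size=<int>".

Op 1: insert d.com -> 10.0.0.2 (expiry=0+13=13). clock=0
Op 2: insert c.com -> 10.0.0.2 (expiry=0+3=3). clock=0
Op 3: tick 1 -> clock=1.
Op 4: insert b.com -> 10.0.0.4 (expiry=1+15=16). clock=1
Op 5: tick 7 -> clock=8. purged={c.com}
Op 6: tick 8 -> clock=16. purged={b.com,d.com}
Op 7: insert e.com -> 10.0.0.5 (expiry=16+6=22). clock=16
Op 8: tick 3 -> clock=19.
Op 9: tick 9 -> clock=28. purged={e.com}
Op 10: insert d.com -> 10.0.0.5 (expiry=28+10=38). clock=28
Op 11: insert e.com -> 10.0.0.5 (expiry=28+14=42). clock=28
Op 12: insert a.com -> 10.0.0.2 (expiry=28+11=39). clock=28
Op 13: insert b.com -> 10.0.0.4 (expiry=28+3=31). clock=28
Op 14: tick 2 -> clock=30.
Op 15: tick 4 -> clock=34. purged={b.com}
Final clock = 34
Final cache (unexpired): {a.com,d.com,e.com} -> size=3

Answer: clock=34 cache_size=3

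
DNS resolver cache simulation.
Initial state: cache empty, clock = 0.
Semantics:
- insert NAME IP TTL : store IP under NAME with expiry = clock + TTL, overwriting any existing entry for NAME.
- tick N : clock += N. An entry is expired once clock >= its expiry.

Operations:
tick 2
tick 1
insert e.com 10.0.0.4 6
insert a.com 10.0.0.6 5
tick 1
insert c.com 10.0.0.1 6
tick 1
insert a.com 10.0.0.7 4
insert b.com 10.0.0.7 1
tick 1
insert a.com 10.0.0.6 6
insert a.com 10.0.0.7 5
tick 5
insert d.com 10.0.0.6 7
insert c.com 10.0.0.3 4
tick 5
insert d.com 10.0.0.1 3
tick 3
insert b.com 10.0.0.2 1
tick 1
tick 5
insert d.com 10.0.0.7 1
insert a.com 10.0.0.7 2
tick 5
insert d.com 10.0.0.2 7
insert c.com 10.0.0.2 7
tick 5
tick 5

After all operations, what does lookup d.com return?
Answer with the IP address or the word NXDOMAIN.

Answer: NXDOMAIN

Derivation:
Op 1: tick 2 -> clock=2.
Op 2: tick 1 -> clock=3.
Op 3: insert e.com -> 10.0.0.4 (expiry=3+6=9). clock=3
Op 4: insert a.com -> 10.0.0.6 (expiry=3+5=8). clock=3
Op 5: tick 1 -> clock=4.
Op 6: insert c.com -> 10.0.0.1 (expiry=4+6=10). clock=4
Op 7: tick 1 -> clock=5.
Op 8: insert a.com -> 10.0.0.7 (expiry=5+4=9). clock=5
Op 9: insert b.com -> 10.0.0.7 (expiry=5+1=6). clock=5
Op 10: tick 1 -> clock=6. purged={b.com}
Op 11: insert a.com -> 10.0.0.6 (expiry=6+6=12). clock=6
Op 12: insert a.com -> 10.0.0.7 (expiry=6+5=11). clock=6
Op 13: tick 5 -> clock=11. purged={a.com,c.com,e.com}
Op 14: insert d.com -> 10.0.0.6 (expiry=11+7=18). clock=11
Op 15: insert c.com -> 10.0.0.3 (expiry=11+4=15). clock=11
Op 16: tick 5 -> clock=16. purged={c.com}
Op 17: insert d.com -> 10.0.0.1 (expiry=16+3=19). clock=16
Op 18: tick 3 -> clock=19. purged={d.com}
Op 19: insert b.com -> 10.0.0.2 (expiry=19+1=20). clock=19
Op 20: tick 1 -> clock=20. purged={b.com}
Op 21: tick 5 -> clock=25.
Op 22: insert d.com -> 10.0.0.7 (expiry=25+1=26). clock=25
Op 23: insert a.com -> 10.0.0.7 (expiry=25+2=27). clock=25
Op 24: tick 5 -> clock=30. purged={a.com,d.com}
Op 25: insert d.com -> 10.0.0.2 (expiry=30+7=37). clock=30
Op 26: insert c.com -> 10.0.0.2 (expiry=30+7=37). clock=30
Op 27: tick 5 -> clock=35.
Op 28: tick 5 -> clock=40. purged={c.com,d.com}
lookup d.com: not in cache (expired or never inserted)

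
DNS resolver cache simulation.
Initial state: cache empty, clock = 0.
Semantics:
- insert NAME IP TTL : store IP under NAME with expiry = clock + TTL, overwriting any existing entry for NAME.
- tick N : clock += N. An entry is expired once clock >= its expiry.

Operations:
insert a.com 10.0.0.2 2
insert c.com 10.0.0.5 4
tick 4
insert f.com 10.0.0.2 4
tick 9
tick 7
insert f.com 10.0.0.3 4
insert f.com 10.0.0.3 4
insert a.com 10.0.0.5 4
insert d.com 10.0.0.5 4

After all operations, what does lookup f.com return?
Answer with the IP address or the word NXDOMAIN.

Answer: 10.0.0.3

Derivation:
Op 1: insert a.com -> 10.0.0.2 (expiry=0+2=2). clock=0
Op 2: insert c.com -> 10.0.0.5 (expiry=0+4=4). clock=0
Op 3: tick 4 -> clock=4. purged={a.com,c.com}
Op 4: insert f.com -> 10.0.0.2 (expiry=4+4=8). clock=4
Op 5: tick 9 -> clock=13. purged={f.com}
Op 6: tick 7 -> clock=20.
Op 7: insert f.com -> 10.0.0.3 (expiry=20+4=24). clock=20
Op 8: insert f.com -> 10.0.0.3 (expiry=20+4=24). clock=20
Op 9: insert a.com -> 10.0.0.5 (expiry=20+4=24). clock=20
Op 10: insert d.com -> 10.0.0.5 (expiry=20+4=24). clock=20
lookup f.com: present, ip=10.0.0.3 expiry=24 > clock=20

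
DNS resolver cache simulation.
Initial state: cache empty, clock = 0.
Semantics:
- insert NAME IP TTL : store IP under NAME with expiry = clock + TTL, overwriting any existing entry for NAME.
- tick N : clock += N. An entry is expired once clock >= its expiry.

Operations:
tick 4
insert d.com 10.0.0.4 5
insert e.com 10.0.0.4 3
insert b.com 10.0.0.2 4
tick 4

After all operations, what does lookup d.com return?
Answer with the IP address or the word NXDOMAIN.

Answer: 10.0.0.4

Derivation:
Op 1: tick 4 -> clock=4.
Op 2: insert d.com -> 10.0.0.4 (expiry=4+5=9). clock=4
Op 3: insert e.com -> 10.0.0.4 (expiry=4+3=7). clock=4
Op 4: insert b.com -> 10.0.0.2 (expiry=4+4=8). clock=4
Op 5: tick 4 -> clock=8. purged={b.com,e.com}
lookup d.com: present, ip=10.0.0.4 expiry=9 > clock=8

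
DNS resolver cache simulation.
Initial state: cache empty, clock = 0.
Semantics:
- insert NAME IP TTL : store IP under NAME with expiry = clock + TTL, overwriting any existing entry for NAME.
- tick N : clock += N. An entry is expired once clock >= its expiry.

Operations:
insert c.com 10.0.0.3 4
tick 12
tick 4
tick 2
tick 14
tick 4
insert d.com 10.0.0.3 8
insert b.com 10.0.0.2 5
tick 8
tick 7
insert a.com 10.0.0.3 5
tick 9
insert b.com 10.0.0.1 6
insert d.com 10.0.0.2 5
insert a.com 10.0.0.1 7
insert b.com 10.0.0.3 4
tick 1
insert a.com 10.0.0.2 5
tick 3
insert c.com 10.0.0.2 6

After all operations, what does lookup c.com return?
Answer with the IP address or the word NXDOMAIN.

Answer: 10.0.0.2

Derivation:
Op 1: insert c.com -> 10.0.0.3 (expiry=0+4=4). clock=0
Op 2: tick 12 -> clock=12. purged={c.com}
Op 3: tick 4 -> clock=16.
Op 4: tick 2 -> clock=18.
Op 5: tick 14 -> clock=32.
Op 6: tick 4 -> clock=36.
Op 7: insert d.com -> 10.0.0.3 (expiry=36+8=44). clock=36
Op 8: insert b.com -> 10.0.0.2 (expiry=36+5=41). clock=36
Op 9: tick 8 -> clock=44. purged={b.com,d.com}
Op 10: tick 7 -> clock=51.
Op 11: insert a.com -> 10.0.0.3 (expiry=51+5=56). clock=51
Op 12: tick 9 -> clock=60. purged={a.com}
Op 13: insert b.com -> 10.0.0.1 (expiry=60+6=66). clock=60
Op 14: insert d.com -> 10.0.0.2 (expiry=60+5=65). clock=60
Op 15: insert a.com -> 10.0.0.1 (expiry=60+7=67). clock=60
Op 16: insert b.com -> 10.0.0.3 (expiry=60+4=64). clock=60
Op 17: tick 1 -> clock=61.
Op 18: insert a.com -> 10.0.0.2 (expiry=61+5=66). clock=61
Op 19: tick 3 -> clock=64. purged={b.com}
Op 20: insert c.com -> 10.0.0.2 (expiry=64+6=70). clock=64
lookup c.com: present, ip=10.0.0.2 expiry=70 > clock=64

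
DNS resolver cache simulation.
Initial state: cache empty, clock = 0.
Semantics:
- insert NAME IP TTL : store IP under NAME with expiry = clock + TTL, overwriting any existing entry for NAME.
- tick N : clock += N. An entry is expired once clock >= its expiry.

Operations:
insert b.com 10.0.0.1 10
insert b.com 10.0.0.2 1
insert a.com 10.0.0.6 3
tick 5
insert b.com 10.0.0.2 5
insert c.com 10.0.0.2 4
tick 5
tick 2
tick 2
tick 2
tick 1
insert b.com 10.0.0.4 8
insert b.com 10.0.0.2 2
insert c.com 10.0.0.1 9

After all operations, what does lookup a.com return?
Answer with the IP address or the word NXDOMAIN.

Answer: NXDOMAIN

Derivation:
Op 1: insert b.com -> 10.0.0.1 (expiry=0+10=10). clock=0
Op 2: insert b.com -> 10.0.0.2 (expiry=0+1=1). clock=0
Op 3: insert a.com -> 10.0.0.6 (expiry=0+3=3). clock=0
Op 4: tick 5 -> clock=5. purged={a.com,b.com}
Op 5: insert b.com -> 10.0.0.2 (expiry=5+5=10). clock=5
Op 6: insert c.com -> 10.0.0.2 (expiry=5+4=9). clock=5
Op 7: tick 5 -> clock=10. purged={b.com,c.com}
Op 8: tick 2 -> clock=12.
Op 9: tick 2 -> clock=14.
Op 10: tick 2 -> clock=16.
Op 11: tick 1 -> clock=17.
Op 12: insert b.com -> 10.0.0.4 (expiry=17+8=25). clock=17
Op 13: insert b.com -> 10.0.0.2 (expiry=17+2=19). clock=17
Op 14: insert c.com -> 10.0.0.1 (expiry=17+9=26). clock=17
lookup a.com: not in cache (expired or never inserted)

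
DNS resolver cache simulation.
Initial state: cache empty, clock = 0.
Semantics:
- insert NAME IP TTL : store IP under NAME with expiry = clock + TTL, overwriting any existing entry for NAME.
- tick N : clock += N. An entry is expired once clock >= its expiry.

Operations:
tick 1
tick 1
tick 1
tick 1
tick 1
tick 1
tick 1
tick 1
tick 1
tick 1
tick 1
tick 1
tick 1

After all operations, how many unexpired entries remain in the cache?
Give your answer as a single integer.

Op 1: tick 1 -> clock=1.
Op 2: tick 1 -> clock=2.
Op 3: tick 1 -> clock=3.
Op 4: tick 1 -> clock=4.
Op 5: tick 1 -> clock=5.
Op 6: tick 1 -> clock=6.
Op 7: tick 1 -> clock=7.
Op 8: tick 1 -> clock=8.
Op 9: tick 1 -> clock=9.
Op 10: tick 1 -> clock=10.
Op 11: tick 1 -> clock=11.
Op 12: tick 1 -> clock=12.
Op 13: tick 1 -> clock=13.
Final cache (unexpired): {} -> size=0

Answer: 0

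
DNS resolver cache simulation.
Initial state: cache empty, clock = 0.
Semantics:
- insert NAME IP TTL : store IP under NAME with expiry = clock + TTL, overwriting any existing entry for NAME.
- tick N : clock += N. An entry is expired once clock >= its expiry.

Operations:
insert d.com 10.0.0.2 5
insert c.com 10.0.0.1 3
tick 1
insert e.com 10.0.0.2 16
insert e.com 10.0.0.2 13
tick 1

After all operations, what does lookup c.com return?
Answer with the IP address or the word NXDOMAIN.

Op 1: insert d.com -> 10.0.0.2 (expiry=0+5=5). clock=0
Op 2: insert c.com -> 10.0.0.1 (expiry=0+3=3). clock=0
Op 3: tick 1 -> clock=1.
Op 4: insert e.com -> 10.0.0.2 (expiry=1+16=17). clock=1
Op 5: insert e.com -> 10.0.0.2 (expiry=1+13=14). clock=1
Op 6: tick 1 -> clock=2.
lookup c.com: present, ip=10.0.0.1 expiry=3 > clock=2

Answer: 10.0.0.1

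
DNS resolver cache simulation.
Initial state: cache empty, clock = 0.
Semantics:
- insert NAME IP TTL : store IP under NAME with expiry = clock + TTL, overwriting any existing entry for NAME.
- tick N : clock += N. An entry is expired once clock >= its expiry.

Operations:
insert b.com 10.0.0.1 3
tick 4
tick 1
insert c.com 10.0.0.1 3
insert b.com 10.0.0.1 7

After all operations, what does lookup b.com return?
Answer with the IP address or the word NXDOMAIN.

Answer: 10.0.0.1

Derivation:
Op 1: insert b.com -> 10.0.0.1 (expiry=0+3=3). clock=0
Op 2: tick 4 -> clock=4. purged={b.com}
Op 3: tick 1 -> clock=5.
Op 4: insert c.com -> 10.0.0.1 (expiry=5+3=8). clock=5
Op 5: insert b.com -> 10.0.0.1 (expiry=5+7=12). clock=5
lookup b.com: present, ip=10.0.0.1 expiry=12 > clock=5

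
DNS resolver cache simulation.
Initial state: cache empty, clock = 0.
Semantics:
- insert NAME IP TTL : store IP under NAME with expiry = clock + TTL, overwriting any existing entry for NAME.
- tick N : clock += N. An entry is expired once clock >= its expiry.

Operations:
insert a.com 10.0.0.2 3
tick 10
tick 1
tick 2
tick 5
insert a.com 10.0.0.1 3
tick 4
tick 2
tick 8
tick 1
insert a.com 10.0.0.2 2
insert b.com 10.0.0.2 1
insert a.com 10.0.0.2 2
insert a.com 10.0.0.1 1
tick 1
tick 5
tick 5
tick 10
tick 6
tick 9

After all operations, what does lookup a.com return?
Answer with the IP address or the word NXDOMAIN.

Answer: NXDOMAIN

Derivation:
Op 1: insert a.com -> 10.0.0.2 (expiry=0+3=3). clock=0
Op 2: tick 10 -> clock=10. purged={a.com}
Op 3: tick 1 -> clock=11.
Op 4: tick 2 -> clock=13.
Op 5: tick 5 -> clock=18.
Op 6: insert a.com -> 10.0.0.1 (expiry=18+3=21). clock=18
Op 7: tick 4 -> clock=22. purged={a.com}
Op 8: tick 2 -> clock=24.
Op 9: tick 8 -> clock=32.
Op 10: tick 1 -> clock=33.
Op 11: insert a.com -> 10.0.0.2 (expiry=33+2=35). clock=33
Op 12: insert b.com -> 10.0.0.2 (expiry=33+1=34). clock=33
Op 13: insert a.com -> 10.0.0.2 (expiry=33+2=35). clock=33
Op 14: insert a.com -> 10.0.0.1 (expiry=33+1=34). clock=33
Op 15: tick 1 -> clock=34. purged={a.com,b.com}
Op 16: tick 5 -> clock=39.
Op 17: tick 5 -> clock=44.
Op 18: tick 10 -> clock=54.
Op 19: tick 6 -> clock=60.
Op 20: tick 9 -> clock=69.
lookup a.com: not in cache (expired or never inserted)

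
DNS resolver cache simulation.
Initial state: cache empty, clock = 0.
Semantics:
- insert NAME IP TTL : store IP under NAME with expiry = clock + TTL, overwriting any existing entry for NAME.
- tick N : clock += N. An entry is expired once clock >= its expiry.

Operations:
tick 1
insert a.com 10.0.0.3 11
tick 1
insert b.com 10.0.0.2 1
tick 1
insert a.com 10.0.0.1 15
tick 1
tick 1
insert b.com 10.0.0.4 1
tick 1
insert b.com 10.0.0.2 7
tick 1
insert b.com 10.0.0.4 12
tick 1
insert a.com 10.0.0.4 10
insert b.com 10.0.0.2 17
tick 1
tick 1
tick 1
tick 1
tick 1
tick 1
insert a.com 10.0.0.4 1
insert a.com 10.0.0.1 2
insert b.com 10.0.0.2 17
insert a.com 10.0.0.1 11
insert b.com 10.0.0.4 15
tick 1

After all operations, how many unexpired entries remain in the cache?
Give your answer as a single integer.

Op 1: tick 1 -> clock=1.
Op 2: insert a.com -> 10.0.0.3 (expiry=1+11=12). clock=1
Op 3: tick 1 -> clock=2.
Op 4: insert b.com -> 10.0.0.2 (expiry=2+1=3). clock=2
Op 5: tick 1 -> clock=3. purged={b.com}
Op 6: insert a.com -> 10.0.0.1 (expiry=3+15=18). clock=3
Op 7: tick 1 -> clock=4.
Op 8: tick 1 -> clock=5.
Op 9: insert b.com -> 10.0.0.4 (expiry=5+1=6). clock=5
Op 10: tick 1 -> clock=6. purged={b.com}
Op 11: insert b.com -> 10.0.0.2 (expiry=6+7=13). clock=6
Op 12: tick 1 -> clock=7.
Op 13: insert b.com -> 10.0.0.4 (expiry=7+12=19). clock=7
Op 14: tick 1 -> clock=8.
Op 15: insert a.com -> 10.0.0.4 (expiry=8+10=18). clock=8
Op 16: insert b.com -> 10.0.0.2 (expiry=8+17=25). clock=8
Op 17: tick 1 -> clock=9.
Op 18: tick 1 -> clock=10.
Op 19: tick 1 -> clock=11.
Op 20: tick 1 -> clock=12.
Op 21: tick 1 -> clock=13.
Op 22: tick 1 -> clock=14.
Op 23: insert a.com -> 10.0.0.4 (expiry=14+1=15). clock=14
Op 24: insert a.com -> 10.0.0.1 (expiry=14+2=16). clock=14
Op 25: insert b.com -> 10.0.0.2 (expiry=14+17=31). clock=14
Op 26: insert a.com -> 10.0.0.1 (expiry=14+11=25). clock=14
Op 27: insert b.com -> 10.0.0.4 (expiry=14+15=29). clock=14
Op 28: tick 1 -> clock=15.
Final cache (unexpired): {a.com,b.com} -> size=2

Answer: 2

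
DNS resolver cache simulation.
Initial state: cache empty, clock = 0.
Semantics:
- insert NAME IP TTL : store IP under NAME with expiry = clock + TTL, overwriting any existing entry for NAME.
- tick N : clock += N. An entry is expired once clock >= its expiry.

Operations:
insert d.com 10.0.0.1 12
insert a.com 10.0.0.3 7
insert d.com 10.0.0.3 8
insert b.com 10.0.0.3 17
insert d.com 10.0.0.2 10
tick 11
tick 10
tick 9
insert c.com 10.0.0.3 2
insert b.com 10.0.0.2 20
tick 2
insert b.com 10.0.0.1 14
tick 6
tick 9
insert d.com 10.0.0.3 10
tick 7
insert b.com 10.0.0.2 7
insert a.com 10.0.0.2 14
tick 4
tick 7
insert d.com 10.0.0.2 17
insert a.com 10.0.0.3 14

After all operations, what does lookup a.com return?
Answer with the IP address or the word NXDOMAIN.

Answer: 10.0.0.3

Derivation:
Op 1: insert d.com -> 10.0.0.1 (expiry=0+12=12). clock=0
Op 2: insert a.com -> 10.0.0.3 (expiry=0+7=7). clock=0
Op 3: insert d.com -> 10.0.0.3 (expiry=0+8=8). clock=0
Op 4: insert b.com -> 10.0.0.3 (expiry=0+17=17). clock=0
Op 5: insert d.com -> 10.0.0.2 (expiry=0+10=10). clock=0
Op 6: tick 11 -> clock=11. purged={a.com,d.com}
Op 7: tick 10 -> clock=21. purged={b.com}
Op 8: tick 9 -> clock=30.
Op 9: insert c.com -> 10.0.0.3 (expiry=30+2=32). clock=30
Op 10: insert b.com -> 10.0.0.2 (expiry=30+20=50). clock=30
Op 11: tick 2 -> clock=32. purged={c.com}
Op 12: insert b.com -> 10.0.0.1 (expiry=32+14=46). clock=32
Op 13: tick 6 -> clock=38.
Op 14: tick 9 -> clock=47. purged={b.com}
Op 15: insert d.com -> 10.0.0.3 (expiry=47+10=57). clock=47
Op 16: tick 7 -> clock=54.
Op 17: insert b.com -> 10.0.0.2 (expiry=54+7=61). clock=54
Op 18: insert a.com -> 10.0.0.2 (expiry=54+14=68). clock=54
Op 19: tick 4 -> clock=58. purged={d.com}
Op 20: tick 7 -> clock=65. purged={b.com}
Op 21: insert d.com -> 10.0.0.2 (expiry=65+17=82). clock=65
Op 22: insert a.com -> 10.0.0.3 (expiry=65+14=79). clock=65
lookup a.com: present, ip=10.0.0.3 expiry=79 > clock=65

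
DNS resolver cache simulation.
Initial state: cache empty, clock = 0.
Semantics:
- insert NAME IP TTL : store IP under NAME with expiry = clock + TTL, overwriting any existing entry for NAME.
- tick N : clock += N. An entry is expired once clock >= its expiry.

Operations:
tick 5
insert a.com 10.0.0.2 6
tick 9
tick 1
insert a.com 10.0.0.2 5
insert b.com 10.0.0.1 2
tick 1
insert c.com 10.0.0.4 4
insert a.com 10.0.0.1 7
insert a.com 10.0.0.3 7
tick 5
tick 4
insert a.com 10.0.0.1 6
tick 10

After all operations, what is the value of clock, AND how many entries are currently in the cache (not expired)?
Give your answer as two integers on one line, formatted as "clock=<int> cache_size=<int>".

Op 1: tick 5 -> clock=5.
Op 2: insert a.com -> 10.0.0.2 (expiry=5+6=11). clock=5
Op 3: tick 9 -> clock=14. purged={a.com}
Op 4: tick 1 -> clock=15.
Op 5: insert a.com -> 10.0.0.2 (expiry=15+5=20). clock=15
Op 6: insert b.com -> 10.0.0.1 (expiry=15+2=17). clock=15
Op 7: tick 1 -> clock=16.
Op 8: insert c.com -> 10.0.0.4 (expiry=16+4=20). clock=16
Op 9: insert a.com -> 10.0.0.1 (expiry=16+7=23). clock=16
Op 10: insert a.com -> 10.0.0.3 (expiry=16+7=23). clock=16
Op 11: tick 5 -> clock=21. purged={b.com,c.com}
Op 12: tick 4 -> clock=25. purged={a.com}
Op 13: insert a.com -> 10.0.0.1 (expiry=25+6=31). clock=25
Op 14: tick 10 -> clock=35. purged={a.com}
Final clock = 35
Final cache (unexpired): {} -> size=0

Answer: clock=35 cache_size=0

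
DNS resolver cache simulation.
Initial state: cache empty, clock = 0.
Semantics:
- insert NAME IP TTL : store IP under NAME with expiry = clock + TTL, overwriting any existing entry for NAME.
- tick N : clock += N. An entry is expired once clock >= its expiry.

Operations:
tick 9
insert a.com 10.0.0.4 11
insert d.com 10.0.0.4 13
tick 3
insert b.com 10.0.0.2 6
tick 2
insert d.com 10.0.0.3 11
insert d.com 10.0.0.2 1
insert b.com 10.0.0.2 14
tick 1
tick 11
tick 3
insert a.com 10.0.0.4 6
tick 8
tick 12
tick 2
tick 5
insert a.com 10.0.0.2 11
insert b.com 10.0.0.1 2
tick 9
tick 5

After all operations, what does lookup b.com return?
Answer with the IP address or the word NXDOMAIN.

Op 1: tick 9 -> clock=9.
Op 2: insert a.com -> 10.0.0.4 (expiry=9+11=20). clock=9
Op 3: insert d.com -> 10.0.0.4 (expiry=9+13=22). clock=9
Op 4: tick 3 -> clock=12.
Op 5: insert b.com -> 10.0.0.2 (expiry=12+6=18). clock=12
Op 6: tick 2 -> clock=14.
Op 7: insert d.com -> 10.0.0.3 (expiry=14+11=25). clock=14
Op 8: insert d.com -> 10.0.0.2 (expiry=14+1=15). clock=14
Op 9: insert b.com -> 10.0.0.2 (expiry=14+14=28). clock=14
Op 10: tick 1 -> clock=15. purged={d.com}
Op 11: tick 11 -> clock=26. purged={a.com}
Op 12: tick 3 -> clock=29. purged={b.com}
Op 13: insert a.com -> 10.0.0.4 (expiry=29+6=35). clock=29
Op 14: tick 8 -> clock=37. purged={a.com}
Op 15: tick 12 -> clock=49.
Op 16: tick 2 -> clock=51.
Op 17: tick 5 -> clock=56.
Op 18: insert a.com -> 10.0.0.2 (expiry=56+11=67). clock=56
Op 19: insert b.com -> 10.0.0.1 (expiry=56+2=58). clock=56
Op 20: tick 9 -> clock=65. purged={b.com}
Op 21: tick 5 -> clock=70. purged={a.com}
lookup b.com: not in cache (expired or never inserted)

Answer: NXDOMAIN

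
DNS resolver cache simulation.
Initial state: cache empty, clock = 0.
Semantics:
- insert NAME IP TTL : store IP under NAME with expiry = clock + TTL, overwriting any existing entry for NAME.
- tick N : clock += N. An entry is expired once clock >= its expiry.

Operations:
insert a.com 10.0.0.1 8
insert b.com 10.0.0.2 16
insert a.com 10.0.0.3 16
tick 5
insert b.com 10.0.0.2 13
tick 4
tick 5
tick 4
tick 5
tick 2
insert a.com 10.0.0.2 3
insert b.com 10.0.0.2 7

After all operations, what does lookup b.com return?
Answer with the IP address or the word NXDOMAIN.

Op 1: insert a.com -> 10.0.0.1 (expiry=0+8=8). clock=0
Op 2: insert b.com -> 10.0.0.2 (expiry=0+16=16). clock=0
Op 3: insert a.com -> 10.0.0.3 (expiry=0+16=16). clock=0
Op 4: tick 5 -> clock=5.
Op 5: insert b.com -> 10.0.0.2 (expiry=5+13=18). clock=5
Op 6: tick 4 -> clock=9.
Op 7: tick 5 -> clock=14.
Op 8: tick 4 -> clock=18. purged={a.com,b.com}
Op 9: tick 5 -> clock=23.
Op 10: tick 2 -> clock=25.
Op 11: insert a.com -> 10.0.0.2 (expiry=25+3=28). clock=25
Op 12: insert b.com -> 10.0.0.2 (expiry=25+7=32). clock=25
lookup b.com: present, ip=10.0.0.2 expiry=32 > clock=25

Answer: 10.0.0.2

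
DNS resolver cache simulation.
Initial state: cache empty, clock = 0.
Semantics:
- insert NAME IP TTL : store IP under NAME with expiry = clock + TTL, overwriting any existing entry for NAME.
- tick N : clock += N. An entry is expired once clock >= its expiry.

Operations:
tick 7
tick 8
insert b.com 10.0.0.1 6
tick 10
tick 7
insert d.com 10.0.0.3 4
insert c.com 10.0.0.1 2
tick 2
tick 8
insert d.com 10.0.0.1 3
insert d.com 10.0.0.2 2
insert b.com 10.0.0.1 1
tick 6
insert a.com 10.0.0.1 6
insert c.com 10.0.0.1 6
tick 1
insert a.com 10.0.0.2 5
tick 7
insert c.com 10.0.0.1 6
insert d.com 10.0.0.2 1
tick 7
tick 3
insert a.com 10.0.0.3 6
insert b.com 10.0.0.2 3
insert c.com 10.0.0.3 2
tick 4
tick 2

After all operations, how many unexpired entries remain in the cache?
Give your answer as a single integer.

Op 1: tick 7 -> clock=7.
Op 2: tick 8 -> clock=15.
Op 3: insert b.com -> 10.0.0.1 (expiry=15+6=21). clock=15
Op 4: tick 10 -> clock=25. purged={b.com}
Op 5: tick 7 -> clock=32.
Op 6: insert d.com -> 10.0.0.3 (expiry=32+4=36). clock=32
Op 7: insert c.com -> 10.0.0.1 (expiry=32+2=34). clock=32
Op 8: tick 2 -> clock=34. purged={c.com}
Op 9: tick 8 -> clock=42. purged={d.com}
Op 10: insert d.com -> 10.0.0.1 (expiry=42+3=45). clock=42
Op 11: insert d.com -> 10.0.0.2 (expiry=42+2=44). clock=42
Op 12: insert b.com -> 10.0.0.1 (expiry=42+1=43). clock=42
Op 13: tick 6 -> clock=48. purged={b.com,d.com}
Op 14: insert a.com -> 10.0.0.1 (expiry=48+6=54). clock=48
Op 15: insert c.com -> 10.0.0.1 (expiry=48+6=54). clock=48
Op 16: tick 1 -> clock=49.
Op 17: insert a.com -> 10.0.0.2 (expiry=49+5=54). clock=49
Op 18: tick 7 -> clock=56. purged={a.com,c.com}
Op 19: insert c.com -> 10.0.0.1 (expiry=56+6=62). clock=56
Op 20: insert d.com -> 10.0.0.2 (expiry=56+1=57). clock=56
Op 21: tick 7 -> clock=63. purged={c.com,d.com}
Op 22: tick 3 -> clock=66.
Op 23: insert a.com -> 10.0.0.3 (expiry=66+6=72). clock=66
Op 24: insert b.com -> 10.0.0.2 (expiry=66+3=69). clock=66
Op 25: insert c.com -> 10.0.0.3 (expiry=66+2=68). clock=66
Op 26: tick 4 -> clock=70. purged={b.com,c.com}
Op 27: tick 2 -> clock=72. purged={a.com}
Final cache (unexpired): {} -> size=0

Answer: 0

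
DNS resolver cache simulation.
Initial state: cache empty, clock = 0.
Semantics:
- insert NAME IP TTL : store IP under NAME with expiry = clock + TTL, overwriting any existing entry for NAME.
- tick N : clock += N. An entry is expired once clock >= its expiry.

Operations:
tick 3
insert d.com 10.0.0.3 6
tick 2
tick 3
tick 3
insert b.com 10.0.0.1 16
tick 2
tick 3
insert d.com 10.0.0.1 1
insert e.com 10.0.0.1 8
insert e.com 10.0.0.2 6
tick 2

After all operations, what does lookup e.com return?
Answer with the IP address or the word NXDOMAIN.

Op 1: tick 3 -> clock=3.
Op 2: insert d.com -> 10.0.0.3 (expiry=3+6=9). clock=3
Op 3: tick 2 -> clock=5.
Op 4: tick 3 -> clock=8.
Op 5: tick 3 -> clock=11. purged={d.com}
Op 6: insert b.com -> 10.0.0.1 (expiry=11+16=27). clock=11
Op 7: tick 2 -> clock=13.
Op 8: tick 3 -> clock=16.
Op 9: insert d.com -> 10.0.0.1 (expiry=16+1=17). clock=16
Op 10: insert e.com -> 10.0.0.1 (expiry=16+8=24). clock=16
Op 11: insert e.com -> 10.0.0.2 (expiry=16+6=22). clock=16
Op 12: tick 2 -> clock=18. purged={d.com}
lookup e.com: present, ip=10.0.0.2 expiry=22 > clock=18

Answer: 10.0.0.2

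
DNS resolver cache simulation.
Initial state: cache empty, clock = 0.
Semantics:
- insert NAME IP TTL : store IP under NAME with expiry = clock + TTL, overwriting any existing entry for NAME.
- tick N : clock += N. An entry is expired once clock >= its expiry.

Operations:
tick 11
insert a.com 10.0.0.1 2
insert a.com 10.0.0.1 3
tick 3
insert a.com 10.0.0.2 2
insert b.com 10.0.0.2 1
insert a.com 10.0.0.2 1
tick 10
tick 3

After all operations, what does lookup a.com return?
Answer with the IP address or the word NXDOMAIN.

Op 1: tick 11 -> clock=11.
Op 2: insert a.com -> 10.0.0.1 (expiry=11+2=13). clock=11
Op 3: insert a.com -> 10.0.0.1 (expiry=11+3=14). clock=11
Op 4: tick 3 -> clock=14. purged={a.com}
Op 5: insert a.com -> 10.0.0.2 (expiry=14+2=16). clock=14
Op 6: insert b.com -> 10.0.0.2 (expiry=14+1=15). clock=14
Op 7: insert a.com -> 10.0.0.2 (expiry=14+1=15). clock=14
Op 8: tick 10 -> clock=24. purged={a.com,b.com}
Op 9: tick 3 -> clock=27.
lookup a.com: not in cache (expired or never inserted)

Answer: NXDOMAIN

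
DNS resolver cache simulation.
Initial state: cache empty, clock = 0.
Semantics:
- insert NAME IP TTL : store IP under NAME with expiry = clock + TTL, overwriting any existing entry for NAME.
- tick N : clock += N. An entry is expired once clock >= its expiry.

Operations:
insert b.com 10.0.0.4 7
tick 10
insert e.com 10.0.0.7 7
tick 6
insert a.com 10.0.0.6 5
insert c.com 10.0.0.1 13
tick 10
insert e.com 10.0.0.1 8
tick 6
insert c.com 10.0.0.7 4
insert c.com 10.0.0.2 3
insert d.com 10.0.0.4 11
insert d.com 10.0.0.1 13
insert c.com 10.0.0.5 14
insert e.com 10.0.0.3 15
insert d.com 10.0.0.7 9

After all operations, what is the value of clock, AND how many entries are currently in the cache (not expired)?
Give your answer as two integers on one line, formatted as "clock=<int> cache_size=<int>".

Answer: clock=32 cache_size=3

Derivation:
Op 1: insert b.com -> 10.0.0.4 (expiry=0+7=7). clock=0
Op 2: tick 10 -> clock=10. purged={b.com}
Op 3: insert e.com -> 10.0.0.7 (expiry=10+7=17). clock=10
Op 4: tick 6 -> clock=16.
Op 5: insert a.com -> 10.0.0.6 (expiry=16+5=21). clock=16
Op 6: insert c.com -> 10.0.0.1 (expiry=16+13=29). clock=16
Op 7: tick 10 -> clock=26. purged={a.com,e.com}
Op 8: insert e.com -> 10.0.0.1 (expiry=26+8=34). clock=26
Op 9: tick 6 -> clock=32. purged={c.com}
Op 10: insert c.com -> 10.0.0.7 (expiry=32+4=36). clock=32
Op 11: insert c.com -> 10.0.0.2 (expiry=32+3=35). clock=32
Op 12: insert d.com -> 10.0.0.4 (expiry=32+11=43). clock=32
Op 13: insert d.com -> 10.0.0.1 (expiry=32+13=45). clock=32
Op 14: insert c.com -> 10.0.0.5 (expiry=32+14=46). clock=32
Op 15: insert e.com -> 10.0.0.3 (expiry=32+15=47). clock=32
Op 16: insert d.com -> 10.0.0.7 (expiry=32+9=41). clock=32
Final clock = 32
Final cache (unexpired): {c.com,d.com,e.com} -> size=3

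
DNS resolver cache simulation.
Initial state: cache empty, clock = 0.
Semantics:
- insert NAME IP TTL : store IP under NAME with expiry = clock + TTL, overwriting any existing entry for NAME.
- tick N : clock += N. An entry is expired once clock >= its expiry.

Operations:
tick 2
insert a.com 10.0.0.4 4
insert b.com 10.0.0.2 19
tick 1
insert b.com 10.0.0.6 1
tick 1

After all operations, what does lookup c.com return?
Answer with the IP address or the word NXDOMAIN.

Answer: NXDOMAIN

Derivation:
Op 1: tick 2 -> clock=2.
Op 2: insert a.com -> 10.0.0.4 (expiry=2+4=6). clock=2
Op 3: insert b.com -> 10.0.0.2 (expiry=2+19=21). clock=2
Op 4: tick 1 -> clock=3.
Op 5: insert b.com -> 10.0.0.6 (expiry=3+1=4). clock=3
Op 6: tick 1 -> clock=4. purged={b.com}
lookup c.com: not in cache (expired or never inserted)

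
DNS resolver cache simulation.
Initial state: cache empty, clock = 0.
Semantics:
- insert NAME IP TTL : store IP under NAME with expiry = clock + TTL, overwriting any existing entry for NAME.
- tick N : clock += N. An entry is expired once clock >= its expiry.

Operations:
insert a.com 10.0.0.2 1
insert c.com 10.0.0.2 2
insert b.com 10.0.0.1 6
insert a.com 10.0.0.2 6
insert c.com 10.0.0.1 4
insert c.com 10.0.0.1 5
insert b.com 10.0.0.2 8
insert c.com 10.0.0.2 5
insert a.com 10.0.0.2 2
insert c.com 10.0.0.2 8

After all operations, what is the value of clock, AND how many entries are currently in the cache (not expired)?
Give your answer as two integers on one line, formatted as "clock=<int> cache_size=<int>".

Op 1: insert a.com -> 10.0.0.2 (expiry=0+1=1). clock=0
Op 2: insert c.com -> 10.0.0.2 (expiry=0+2=2). clock=0
Op 3: insert b.com -> 10.0.0.1 (expiry=0+6=6). clock=0
Op 4: insert a.com -> 10.0.0.2 (expiry=0+6=6). clock=0
Op 5: insert c.com -> 10.0.0.1 (expiry=0+4=4). clock=0
Op 6: insert c.com -> 10.0.0.1 (expiry=0+5=5). clock=0
Op 7: insert b.com -> 10.0.0.2 (expiry=0+8=8). clock=0
Op 8: insert c.com -> 10.0.0.2 (expiry=0+5=5). clock=0
Op 9: insert a.com -> 10.0.0.2 (expiry=0+2=2). clock=0
Op 10: insert c.com -> 10.0.0.2 (expiry=0+8=8). clock=0
Final clock = 0
Final cache (unexpired): {a.com,b.com,c.com} -> size=3

Answer: clock=0 cache_size=3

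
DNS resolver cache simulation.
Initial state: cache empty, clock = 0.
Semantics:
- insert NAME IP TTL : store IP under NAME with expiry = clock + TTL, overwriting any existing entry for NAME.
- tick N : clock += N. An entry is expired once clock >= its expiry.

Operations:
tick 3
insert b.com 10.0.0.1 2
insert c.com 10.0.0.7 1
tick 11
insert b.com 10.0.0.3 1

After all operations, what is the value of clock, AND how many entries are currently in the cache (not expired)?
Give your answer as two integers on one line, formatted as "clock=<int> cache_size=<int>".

Answer: clock=14 cache_size=1

Derivation:
Op 1: tick 3 -> clock=3.
Op 2: insert b.com -> 10.0.0.1 (expiry=3+2=5). clock=3
Op 3: insert c.com -> 10.0.0.7 (expiry=3+1=4). clock=3
Op 4: tick 11 -> clock=14. purged={b.com,c.com}
Op 5: insert b.com -> 10.0.0.3 (expiry=14+1=15). clock=14
Final clock = 14
Final cache (unexpired): {b.com} -> size=1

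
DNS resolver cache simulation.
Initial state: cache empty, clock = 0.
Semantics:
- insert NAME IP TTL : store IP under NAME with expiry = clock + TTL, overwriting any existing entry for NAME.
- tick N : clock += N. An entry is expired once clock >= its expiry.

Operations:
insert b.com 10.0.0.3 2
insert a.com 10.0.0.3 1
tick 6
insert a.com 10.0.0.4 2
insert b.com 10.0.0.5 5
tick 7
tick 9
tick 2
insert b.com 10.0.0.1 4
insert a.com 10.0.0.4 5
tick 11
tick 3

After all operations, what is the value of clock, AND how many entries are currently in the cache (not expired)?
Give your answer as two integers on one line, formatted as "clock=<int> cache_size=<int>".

Answer: clock=38 cache_size=0

Derivation:
Op 1: insert b.com -> 10.0.0.3 (expiry=0+2=2). clock=0
Op 2: insert a.com -> 10.0.0.3 (expiry=0+1=1). clock=0
Op 3: tick 6 -> clock=6. purged={a.com,b.com}
Op 4: insert a.com -> 10.0.0.4 (expiry=6+2=8). clock=6
Op 5: insert b.com -> 10.0.0.5 (expiry=6+5=11). clock=6
Op 6: tick 7 -> clock=13. purged={a.com,b.com}
Op 7: tick 9 -> clock=22.
Op 8: tick 2 -> clock=24.
Op 9: insert b.com -> 10.0.0.1 (expiry=24+4=28). clock=24
Op 10: insert a.com -> 10.0.0.4 (expiry=24+5=29). clock=24
Op 11: tick 11 -> clock=35. purged={a.com,b.com}
Op 12: tick 3 -> clock=38.
Final clock = 38
Final cache (unexpired): {} -> size=0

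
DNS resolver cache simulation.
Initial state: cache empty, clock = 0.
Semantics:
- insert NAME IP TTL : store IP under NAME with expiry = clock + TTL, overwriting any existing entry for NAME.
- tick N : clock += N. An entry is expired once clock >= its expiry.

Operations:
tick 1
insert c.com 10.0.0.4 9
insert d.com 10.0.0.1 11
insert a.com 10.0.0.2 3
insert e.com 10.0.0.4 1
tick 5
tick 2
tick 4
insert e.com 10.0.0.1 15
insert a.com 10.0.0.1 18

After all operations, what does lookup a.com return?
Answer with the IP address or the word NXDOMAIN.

Op 1: tick 1 -> clock=1.
Op 2: insert c.com -> 10.0.0.4 (expiry=1+9=10). clock=1
Op 3: insert d.com -> 10.0.0.1 (expiry=1+11=12). clock=1
Op 4: insert a.com -> 10.0.0.2 (expiry=1+3=4). clock=1
Op 5: insert e.com -> 10.0.0.4 (expiry=1+1=2). clock=1
Op 6: tick 5 -> clock=6. purged={a.com,e.com}
Op 7: tick 2 -> clock=8.
Op 8: tick 4 -> clock=12. purged={c.com,d.com}
Op 9: insert e.com -> 10.0.0.1 (expiry=12+15=27). clock=12
Op 10: insert a.com -> 10.0.0.1 (expiry=12+18=30). clock=12
lookup a.com: present, ip=10.0.0.1 expiry=30 > clock=12

Answer: 10.0.0.1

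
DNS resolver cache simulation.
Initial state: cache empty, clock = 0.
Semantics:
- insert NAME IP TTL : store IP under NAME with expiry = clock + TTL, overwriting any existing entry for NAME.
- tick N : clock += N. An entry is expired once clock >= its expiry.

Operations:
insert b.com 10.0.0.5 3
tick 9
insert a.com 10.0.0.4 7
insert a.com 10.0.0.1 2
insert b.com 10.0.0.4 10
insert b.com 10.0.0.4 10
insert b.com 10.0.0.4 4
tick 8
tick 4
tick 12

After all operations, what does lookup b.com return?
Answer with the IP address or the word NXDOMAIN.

Op 1: insert b.com -> 10.0.0.5 (expiry=0+3=3). clock=0
Op 2: tick 9 -> clock=9. purged={b.com}
Op 3: insert a.com -> 10.0.0.4 (expiry=9+7=16). clock=9
Op 4: insert a.com -> 10.0.0.1 (expiry=9+2=11). clock=9
Op 5: insert b.com -> 10.0.0.4 (expiry=9+10=19). clock=9
Op 6: insert b.com -> 10.0.0.4 (expiry=9+10=19). clock=9
Op 7: insert b.com -> 10.0.0.4 (expiry=9+4=13). clock=9
Op 8: tick 8 -> clock=17. purged={a.com,b.com}
Op 9: tick 4 -> clock=21.
Op 10: tick 12 -> clock=33.
lookup b.com: not in cache (expired or never inserted)

Answer: NXDOMAIN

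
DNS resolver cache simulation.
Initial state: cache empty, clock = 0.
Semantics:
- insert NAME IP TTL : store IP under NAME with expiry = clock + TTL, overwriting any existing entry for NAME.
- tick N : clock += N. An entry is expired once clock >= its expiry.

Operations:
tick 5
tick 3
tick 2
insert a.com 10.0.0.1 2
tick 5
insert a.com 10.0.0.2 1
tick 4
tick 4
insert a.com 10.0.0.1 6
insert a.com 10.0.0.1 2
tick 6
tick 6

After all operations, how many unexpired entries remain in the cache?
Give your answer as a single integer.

Answer: 0

Derivation:
Op 1: tick 5 -> clock=5.
Op 2: tick 3 -> clock=8.
Op 3: tick 2 -> clock=10.
Op 4: insert a.com -> 10.0.0.1 (expiry=10+2=12). clock=10
Op 5: tick 5 -> clock=15. purged={a.com}
Op 6: insert a.com -> 10.0.0.2 (expiry=15+1=16). clock=15
Op 7: tick 4 -> clock=19. purged={a.com}
Op 8: tick 4 -> clock=23.
Op 9: insert a.com -> 10.0.0.1 (expiry=23+6=29). clock=23
Op 10: insert a.com -> 10.0.0.1 (expiry=23+2=25). clock=23
Op 11: tick 6 -> clock=29. purged={a.com}
Op 12: tick 6 -> clock=35.
Final cache (unexpired): {} -> size=0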